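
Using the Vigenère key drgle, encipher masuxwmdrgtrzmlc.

Repeat the key across the message: drgledrgledrgled
m(12)+d(3): 15 → p
a(0)+r(17): 17 → r
s(18)+g(6): 24 → y
u(20)+l(11): 31≡5 → f
x(23)+e(4): 27≡1 → b
w(22)+d(3): 25 → z
m(12)+r(17): 29≡3 → d
d(3)+g(6): 9 → j
r(17)+l(11): 28≡2 → c
g(6)+e(4): 10 → k
t(19)+d(3): 22 → w
r(17)+r(17): 34≡8 → i
z(25)+g(6): 31≡5 → f
m(12)+l(11): 23 → x
l(11)+e(4): 15 → p
c(2)+d(3): 5 → f

pryfbzdjckwifxpf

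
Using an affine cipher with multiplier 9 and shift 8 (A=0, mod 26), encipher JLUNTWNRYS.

J(9): 9·9+8=89≡11 → L
L(11): 9·11+8=107≡3 → D
U(20): 9·20+8=188≡6 → G
N(13): 9·13+8=125≡21 → V
T(19): 9·19+8=179≡23 → X
W(22): 9·22+8=206≡24 → Y
N(13): 9·13+8=125≡21 → V
R(17): 9·17+8=161≡5 → F
Y(24): 9·24+8=224≡16 → Q
S(18): 9·18+8=170≡14 → O

LDGVXYVFQO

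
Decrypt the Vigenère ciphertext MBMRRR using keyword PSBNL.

XJLEGC

Repeat the key across the ciphertext: PSBNLP
M(12)−P(15): -3≡23 → X
B(1)−S(18): -17≡9 → J
M(12)−B(1): 11 → L
R(17)−N(13): 4 → E
R(17)−L(11): 6 → G
R(17)−P(15): 2 → C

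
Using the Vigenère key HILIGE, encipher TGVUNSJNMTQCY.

AOGCTWQVXBWGF

Repeat the key across the message: HILIGEHILIGEH
T(19)+H(7): 26≡0 → A
G(6)+I(8): 14 → O
V(21)+L(11): 32≡6 → G
U(20)+I(8): 28≡2 → C
N(13)+G(6): 19 → T
S(18)+E(4): 22 → W
J(9)+H(7): 16 → Q
N(13)+I(8): 21 → V
M(12)+L(11): 23 → X
T(19)+I(8): 27≡1 → B
Q(16)+G(6): 22 → W
C(2)+E(4): 6 → G
Y(24)+H(7): 31≡5 → F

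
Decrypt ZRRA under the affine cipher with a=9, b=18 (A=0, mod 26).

The inverse of 9 mod 26 is 3, since 9·3=27≡1. Apply D(y)=3·(y−18) mod 26:
Z(25): 3·(25−18)=21 → V
R(17): 3·(17−18)=-3≡23 → X
R(17): 3·(17−18)=-3≡23 → X
A(0): 3·(0−18)=-54≡24 → Y

VXXY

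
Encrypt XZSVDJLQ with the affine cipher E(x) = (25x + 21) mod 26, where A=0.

X(23): 25·23+21=596≡24 → Y
Z(25): 25·25+21=646≡22 → W
S(18): 25·18+21=471≡3 → D
V(21): 25·21+21=546≡0 → A
D(3): 25·3+21=96≡18 → S
J(9): 25·9+21=246≡12 → M
L(11): 25·11+21=296≡10 → K
Q(16): 25·16+21=421≡5 → F

YWDASMKF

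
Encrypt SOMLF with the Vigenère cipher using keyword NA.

FOZLS

Repeat the key across the message: NANAN
S(18)+N(13): 31≡5 → F
O(14)+A(0): 14 → O
M(12)+N(13): 25 → Z
L(11)+A(0): 11 → L
F(5)+N(13): 18 → S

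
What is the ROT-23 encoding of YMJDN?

Y(24): 24+23=47≡21 → V
M(12): 12+23=35≡9 → J
J(9): 9+23=32≡6 → G
D(3): 3+23=26≡0 → A
N(13): 13+23=36≡10 → K

VJGAK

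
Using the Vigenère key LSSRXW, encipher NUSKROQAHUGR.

Repeat the key across the message: LSSRXWLSSRXW
N(13)+L(11): 24 → Y
U(20)+S(18): 38≡12 → M
S(18)+S(18): 36≡10 → K
K(10)+R(17): 27≡1 → B
R(17)+X(23): 40≡14 → O
O(14)+W(22): 36≡10 → K
Q(16)+L(11): 27≡1 → B
A(0)+S(18): 18 → S
H(7)+S(18): 25 → Z
U(20)+R(17): 37≡11 → L
G(6)+X(23): 29≡3 → D
R(17)+W(22): 39≡13 → N

YMKBOKBSZLDN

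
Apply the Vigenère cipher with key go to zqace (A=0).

Repeat the key across the message: gogog
z(25)+g(6): 31≡5 → f
q(16)+o(14): 30≡4 → e
a(0)+g(6): 6 → g
c(2)+o(14): 16 → q
e(4)+g(6): 10 → k

fegqk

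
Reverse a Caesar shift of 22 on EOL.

ISP

E(4): 4−22=-18≡8 → I
O(14): 14−22=-8≡18 → S
L(11): 11−22=-11≡15 → P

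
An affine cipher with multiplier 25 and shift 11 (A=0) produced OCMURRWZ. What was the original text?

XJZRUUPM

The inverse of 25 mod 26 is 25, since 25·25=625≡1. Apply D(y)=25·(y−11) mod 26:
O(14): 25·(14−11)=75≡23 → X
C(2): 25·(2−11)=-225≡9 → J
M(12): 25·(12−11)=25 → Z
U(20): 25·(20−11)=225≡17 → R
R(17): 25·(17−11)=150≡20 → U
R(17): 25·(17−11)=150≡20 → U
W(22): 25·(22−11)=275≡15 → P
Z(25): 25·(25−11)=350≡12 → M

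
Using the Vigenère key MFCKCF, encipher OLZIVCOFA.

AQBSXHAKC

Repeat the key across the message: MFCKCFMFC
O(14)+M(12): 26≡0 → A
L(11)+F(5): 16 → Q
Z(25)+C(2): 27≡1 → B
I(8)+K(10): 18 → S
V(21)+C(2): 23 → X
C(2)+F(5): 7 → H
O(14)+M(12): 26≡0 → A
F(5)+F(5): 10 → K
A(0)+C(2): 2 → C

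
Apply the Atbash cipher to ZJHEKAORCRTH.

Z(25) → A(0)
J(9) → Q(16)
H(7) → S(18)
E(4) → V(21)
K(10) → P(15)
A(0) → Z(25)
O(14) → L(11)
R(17) → I(8)
C(2) → X(23)
R(17) → I(8)
T(19) → G(6)
H(7) → S(18)

AQSVPZLIXIGS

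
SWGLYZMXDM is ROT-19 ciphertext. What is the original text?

ZDNSFGTEKT

S(18): 18−19=-1≡25 → Z
W(22): 22−19=3 → D
G(6): 6−19=-13≡13 → N
L(11): 11−19=-8≡18 → S
Y(24): 24−19=5 → F
Z(25): 25−19=6 → G
M(12): 12−19=-7≡19 → T
X(23): 23−19=4 → E
D(3): 3−19=-16≡10 → K
M(12): 12−19=-7≡19 → T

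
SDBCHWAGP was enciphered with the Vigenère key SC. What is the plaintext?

Repeat the key across the ciphertext: SCSCSCSCS
S(18)−S(18): 0 → A
D(3)−C(2): 1 → B
B(1)−S(18): -17≡9 → J
C(2)−C(2): 0 → A
H(7)−S(18): -11≡15 → P
W(22)−C(2): 20 → U
A(0)−S(18): -18≡8 → I
G(6)−C(2): 4 → E
P(15)−S(18): -3≡23 → X

ABJAPUIEX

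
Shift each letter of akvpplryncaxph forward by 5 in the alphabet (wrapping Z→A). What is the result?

fpauuqwdshfcum

a(0): 0+5=5 → f
k(10): 10+5=15 → p
v(21): 21+5=26≡0 → a
p(15): 15+5=20 → u
p(15): 15+5=20 → u
l(11): 11+5=16 → q
r(17): 17+5=22 → w
y(24): 24+5=29≡3 → d
n(13): 13+5=18 → s
c(2): 2+5=7 → h
a(0): 0+5=5 → f
x(23): 23+5=28≡2 → c
p(15): 15+5=20 → u
h(7): 7+5=12 → m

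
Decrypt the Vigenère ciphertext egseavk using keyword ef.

abozwqg

Repeat the key across the ciphertext: efefefe
e(4)−e(4): 0 → a
g(6)−f(5): 1 → b
s(18)−e(4): 14 → o
e(4)−f(5): -1≡25 → z
a(0)−e(4): -4≡22 → w
v(21)−f(5): 16 → q
k(10)−e(4): 6 → g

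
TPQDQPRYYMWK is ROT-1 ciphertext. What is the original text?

SOPCPOQXXLVJ

T(19): 19−1=18 → S
P(15): 15−1=14 → O
Q(16): 16−1=15 → P
D(3): 3−1=2 → C
Q(16): 16−1=15 → P
P(15): 15−1=14 → O
R(17): 17−1=16 → Q
Y(24): 24−1=23 → X
Y(24): 24−1=23 → X
M(12): 12−1=11 → L
W(22): 22−1=21 → V
K(10): 10−1=9 → J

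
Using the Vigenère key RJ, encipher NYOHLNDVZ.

EHFQCWUEQ

Repeat the key across the message: RJRJRJRJR
N(13)+R(17): 30≡4 → E
Y(24)+J(9): 33≡7 → H
O(14)+R(17): 31≡5 → F
H(7)+J(9): 16 → Q
L(11)+R(17): 28≡2 → C
N(13)+J(9): 22 → W
D(3)+R(17): 20 → U
V(21)+J(9): 30≡4 → E
Z(25)+R(17): 42≡16 → Q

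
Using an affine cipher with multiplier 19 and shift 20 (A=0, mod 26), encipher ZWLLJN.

Z(25): 19·25+20=495≡1 → B
W(22): 19·22+20=438≡22 → W
L(11): 19·11+20=229≡21 → V
L(11): 19·11+20=229≡21 → V
J(9): 19·9+20=191≡9 → J
N(13): 19·13+20=267≡7 → H

BWVVJH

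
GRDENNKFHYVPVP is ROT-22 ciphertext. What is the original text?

G(6): 6−22=-16≡10 → K
R(17): 17−22=-5≡21 → V
D(3): 3−22=-19≡7 → H
E(4): 4−22=-18≡8 → I
N(13): 13−22=-9≡17 → R
N(13): 13−22=-9≡17 → R
K(10): 10−22=-12≡14 → O
F(5): 5−22=-17≡9 → J
H(7): 7−22=-15≡11 → L
Y(24): 24−22=2 → C
V(21): 21−22=-1≡25 → Z
P(15): 15−22=-7≡19 → T
V(21): 21−22=-1≡25 → Z
P(15): 15−22=-7≡19 → T

KVHIRROJLCZTZT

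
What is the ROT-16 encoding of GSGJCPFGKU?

G(6): 6+16=22 → W
S(18): 18+16=34≡8 → I
G(6): 6+16=22 → W
J(9): 9+16=25 → Z
C(2): 2+16=18 → S
P(15): 15+16=31≡5 → F
F(5): 5+16=21 → V
G(6): 6+16=22 → W
K(10): 10+16=26≡0 → A
U(20): 20+16=36≡10 → K

WIWZSFVWAK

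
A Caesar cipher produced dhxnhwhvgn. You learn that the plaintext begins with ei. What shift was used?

From the crib: d(3)−e(4)=-1≡25, so the shift is 25.

25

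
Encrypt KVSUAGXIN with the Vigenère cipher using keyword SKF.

Repeat the key across the message: SKFSKFSKF
K(10)+S(18): 28≡2 → C
V(21)+K(10): 31≡5 → F
S(18)+F(5): 23 → X
U(20)+S(18): 38≡12 → M
A(0)+K(10): 10 → K
G(6)+F(5): 11 → L
X(23)+S(18): 41≡15 → P
I(8)+K(10): 18 → S
N(13)+F(5): 18 → S

CFXMKLPSS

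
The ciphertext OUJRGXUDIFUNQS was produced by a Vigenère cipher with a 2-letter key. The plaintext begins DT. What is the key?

Subtract each crib letter from the matching ciphertext letter (mod 26):
O(14)−D(3)=11 → L
U(20)−T(19)=1 → B

LB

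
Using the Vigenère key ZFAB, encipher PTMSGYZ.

OYMTFDZ

Repeat the key across the message: ZFABZFA
P(15)+Z(25): 40≡14 → O
T(19)+F(5): 24 → Y
M(12)+A(0): 12 → M
S(18)+B(1): 19 → T
G(6)+Z(25): 31≡5 → F
Y(24)+F(5): 29≡3 → D
Z(25)+A(0): 25 → Z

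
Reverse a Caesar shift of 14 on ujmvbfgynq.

u(20): 20−14=6 → g
j(9): 9−14=-5≡21 → v
m(12): 12−14=-2≡24 → y
v(21): 21−14=7 → h
b(1): 1−14=-13≡13 → n
f(5): 5−14=-9≡17 → r
g(6): 6−14=-8≡18 → s
y(24): 24−14=10 → k
n(13): 13−14=-1≡25 → z
q(16): 16−14=2 → c

gvyhnrskzc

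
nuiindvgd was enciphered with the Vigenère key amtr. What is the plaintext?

niprnrcpd

Repeat the key across the ciphertext: amtramtra
n(13)−a(0): 13 → n
u(20)−m(12): 8 → i
i(8)−t(19): -11≡15 → p
i(8)−r(17): -9≡17 → r
n(13)−a(0): 13 → n
d(3)−m(12): -9≡17 → r
v(21)−t(19): 2 → c
g(6)−r(17): -11≡15 → p
d(3)−a(0): 3 → d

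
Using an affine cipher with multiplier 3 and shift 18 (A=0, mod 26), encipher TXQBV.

T(19): 3·19+18=75≡23 → X
X(23): 3·23+18=87≡9 → J
Q(16): 3·16+18=66≡14 → O
B(1): 3·1+18=21 → V
V(21): 3·21+18=81≡3 → D

XJOVD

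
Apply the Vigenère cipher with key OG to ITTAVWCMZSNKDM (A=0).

Repeat the key across the message: OGOGOGOGOGOGOG
I(8)+O(14): 22 → W
T(19)+G(6): 25 → Z
T(19)+O(14): 33≡7 → H
A(0)+G(6): 6 → G
V(21)+O(14): 35≡9 → J
W(22)+G(6): 28≡2 → C
C(2)+O(14): 16 → Q
M(12)+G(6): 18 → S
Z(25)+O(14): 39≡13 → N
S(18)+G(6): 24 → Y
N(13)+O(14): 27≡1 → B
K(10)+G(6): 16 → Q
D(3)+O(14): 17 → R
M(12)+G(6): 18 → S

WZHGJCQSNYBQRS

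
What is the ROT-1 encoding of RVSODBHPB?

R(17): 17+1=18 → S
V(21): 21+1=22 → W
S(18): 18+1=19 → T
O(14): 14+1=15 → P
D(3): 3+1=4 → E
B(1): 1+1=2 → C
H(7): 7+1=8 → I
P(15): 15+1=16 → Q
B(1): 1+1=2 → C

SWTPECIQC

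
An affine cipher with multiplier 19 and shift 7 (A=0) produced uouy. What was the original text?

The inverse of 19 mod 26 is 11, since 19·11=209≡1. Apply D(y)=11·(y−7) mod 26:
u(20): 11·(20−7)=143≡13 → n
o(14): 11·(14−7)=77≡25 → z
u(20): 11·(20−7)=143≡13 → n
y(24): 11·(24−7)=187≡5 → f

nznf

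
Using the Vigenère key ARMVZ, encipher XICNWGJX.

XZOIVGAJ

Repeat the key across the message: ARMVZARM
X(23)+A(0): 23 → X
I(8)+R(17): 25 → Z
C(2)+M(12): 14 → O
N(13)+V(21): 34≡8 → I
W(22)+Z(25): 47≡21 → V
G(6)+A(0): 6 → G
J(9)+R(17): 26≡0 → A
X(23)+M(12): 35≡9 → J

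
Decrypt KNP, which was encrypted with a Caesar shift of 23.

K(10): 10−23=-13≡13 → N
N(13): 13−23=-10≡16 → Q
P(15): 15−23=-8≡18 → S

NQS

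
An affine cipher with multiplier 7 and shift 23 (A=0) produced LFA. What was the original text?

CQT

The inverse of 7 mod 26 is 15, since 7·15=105≡1. Apply D(y)=15·(y−23) mod 26:
L(11): 15·(11−23)=-180≡2 → C
F(5): 15·(5−23)=-270≡16 → Q
A(0): 15·(0−23)=-345≡19 → T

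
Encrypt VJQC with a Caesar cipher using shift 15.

V(21): 21+15=36≡10 → K
J(9): 9+15=24 → Y
Q(16): 16+15=31≡5 → F
C(2): 2+15=17 → R

KYFR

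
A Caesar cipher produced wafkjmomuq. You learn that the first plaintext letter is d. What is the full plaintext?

dhmrqtvtbx

From the crib: w(22)−d(3)=19, so the shift is 19.
Subtract 19 from each ciphertext letter:
w(22): 22−19=3 → d
a(0): 0−19=-19≡7 → h
f(5): 5−19=-14≡12 → m
k(10): 10−19=-9≡17 → r
j(9): 9−19=-10≡16 → q
m(12): 12−19=-7≡19 → t
o(14): 14−19=-5≡21 → v
m(12): 12−19=-7≡19 → t
u(20): 20−19=1 → b
q(16): 16−19=-3≡23 → x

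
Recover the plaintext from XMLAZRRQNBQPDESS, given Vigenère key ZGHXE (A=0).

Repeat the key across the ciphertext: ZGHXEZGHXEZGHXEZ
X(23)−Z(25): -2≡24 → Y
M(12)−G(6): 6 → G
L(11)−H(7): 4 → E
A(0)−X(23): -23≡3 → D
Z(25)−E(4): 21 → V
R(17)−Z(25): -8≡18 → S
R(17)−G(6): 11 → L
Q(16)−H(7): 9 → J
N(13)−X(23): -10≡16 → Q
B(1)−E(4): -3≡23 → X
Q(16)−Z(25): -9≡17 → R
P(15)−G(6): 9 → J
D(3)−H(7): -4≡22 → W
E(4)−X(23): -19≡7 → H
S(18)−E(4): 14 → O
S(18)−Z(25): -7≡19 → T

YGEDVSLJQXRJWHOT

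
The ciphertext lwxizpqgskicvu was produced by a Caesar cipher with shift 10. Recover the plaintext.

l(11): 11−10=1 → b
w(22): 22−10=12 → m
x(23): 23−10=13 → n
i(8): 8−10=-2≡24 → y
z(25): 25−10=15 → p
p(15): 15−10=5 → f
q(16): 16−10=6 → g
g(6): 6−10=-4≡22 → w
s(18): 18−10=8 → i
k(10): 10−10=0 → a
i(8): 8−10=-2≡24 → y
c(2): 2−10=-8≡18 → s
v(21): 21−10=11 → l
u(20): 20−10=10 → k

bmnypfgwiayslk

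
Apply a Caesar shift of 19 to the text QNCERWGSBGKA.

JGVXKPZLUZDT

Q(16): 16+19=35≡9 → J
N(13): 13+19=32≡6 → G
C(2): 2+19=21 → V
E(4): 4+19=23 → X
R(17): 17+19=36≡10 → K
W(22): 22+19=41≡15 → P
G(6): 6+19=25 → Z
S(18): 18+19=37≡11 → L
B(1): 1+19=20 → U
G(6): 6+19=25 → Z
K(10): 10+19=29≡3 → D
A(0): 0+19=19 → T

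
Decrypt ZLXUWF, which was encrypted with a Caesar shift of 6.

TFROQZ

Z(25): 25−6=19 → T
L(11): 11−6=5 → F
X(23): 23−6=17 → R
U(20): 20−6=14 → O
W(22): 22−6=16 → Q
F(5): 5−6=-1≡25 → Z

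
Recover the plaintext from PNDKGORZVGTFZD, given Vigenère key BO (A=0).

OZCWFAQLUSSRYP

Repeat the key across the ciphertext: BOBOBOBOBOBOBO
P(15)−B(1): 14 → O
N(13)−O(14): -1≡25 → Z
D(3)−B(1): 2 → C
K(10)−O(14): -4≡22 → W
G(6)−B(1): 5 → F
O(14)−O(14): 0 → A
R(17)−B(1): 16 → Q
Z(25)−O(14): 11 → L
V(21)−B(1): 20 → U
G(6)−O(14): -8≡18 → S
T(19)−B(1): 18 → S
F(5)−O(14): -9≡17 → R
Z(25)−B(1): 24 → Y
D(3)−O(14): -11≡15 → P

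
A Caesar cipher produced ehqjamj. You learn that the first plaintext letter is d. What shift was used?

From the crib: e(4)−d(3)=1, so the shift is 1.

1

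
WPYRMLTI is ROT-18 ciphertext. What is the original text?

W(22): 22−18=4 → E
P(15): 15−18=-3≡23 → X
Y(24): 24−18=6 → G
R(17): 17−18=-1≡25 → Z
M(12): 12−18=-6≡20 → U
L(11): 11−18=-7≡19 → T
T(19): 19−18=1 → B
I(8): 8−18=-10≡16 → Q

EXGZUTBQ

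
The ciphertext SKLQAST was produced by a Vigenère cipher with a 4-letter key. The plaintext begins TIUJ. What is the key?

ZCRH

Subtract each crib letter from the matching ciphertext letter (mod 26):
S(18)−T(19)=-1≡25 → Z
K(10)−I(8)=2 → C
L(11)−U(20)=-9≡17 → R
Q(16)−J(9)=7 → H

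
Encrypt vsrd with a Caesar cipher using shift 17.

mjiu

v(21): 21+17=38≡12 → m
s(18): 18+17=35≡9 → j
r(17): 17+17=34≡8 → i
d(3): 3+17=20 → u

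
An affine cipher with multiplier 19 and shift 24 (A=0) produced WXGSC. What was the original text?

The inverse of 19 mod 26 is 11, since 19·11=209≡1. Apply D(y)=11·(y−24) mod 26:
W(22): 11·(22−24)=-22≡4 → E
X(23): 11·(23−24)=-11≡15 → P
G(6): 11·(6−24)=-198≡10 → K
S(18): 11·(18−24)=-66≡12 → M
C(2): 11·(2−24)=-242≡18 → S

EPKMS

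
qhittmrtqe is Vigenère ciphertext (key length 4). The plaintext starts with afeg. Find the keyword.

Subtract each crib letter from the matching ciphertext letter (mod 26):
q(16)−a(0)=16 → q
h(7)−f(5)=2 → c
i(8)−e(4)=4 → e
t(19)−g(6)=13 → n

qcen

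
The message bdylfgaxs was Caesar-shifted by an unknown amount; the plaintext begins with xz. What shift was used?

4

From the crib: b(1)−x(23)=-22≡4, so the shift is 4.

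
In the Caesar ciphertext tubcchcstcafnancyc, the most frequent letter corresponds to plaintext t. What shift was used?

9

The most frequent ciphertext letter is c (appears 6 times).
c is position 2; t is position 19.
Shift = -17≡9.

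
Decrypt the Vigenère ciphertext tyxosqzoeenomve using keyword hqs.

mifhcysymxxwffm

Repeat the key across the ciphertext: hqshqshqshqshqs
t(19)−h(7): 12 → m
y(24)−q(16): 8 → i
x(23)−s(18): 5 → f
o(14)−h(7): 7 → h
s(18)−q(16): 2 → c
q(16)−s(18): -2≡24 → y
z(25)−h(7): 18 → s
o(14)−q(16): -2≡24 → y
e(4)−s(18): -14≡12 → m
e(4)−h(7): -3≡23 → x
n(13)−q(16): -3≡23 → x
o(14)−s(18): -4≡22 → w
m(12)−h(7): 5 → f
v(21)−q(16): 5 → f
e(4)−s(18): -14≡12 → m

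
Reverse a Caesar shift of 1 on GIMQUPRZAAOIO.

G(6): 6−1=5 → F
I(8): 8−1=7 → H
M(12): 12−1=11 → L
Q(16): 16−1=15 → P
U(20): 20−1=19 → T
P(15): 15−1=14 → O
R(17): 17−1=16 → Q
Z(25): 25−1=24 → Y
A(0): 0−1=-1≡25 → Z
A(0): 0−1=-1≡25 → Z
O(14): 14−1=13 → N
I(8): 8−1=7 → H
O(14): 14−1=13 → N

FHLPTOQYZZNHN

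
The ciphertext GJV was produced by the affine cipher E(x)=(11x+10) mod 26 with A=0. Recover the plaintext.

The inverse of 11 mod 26 is 19, since 11·19=209≡1. Apply D(y)=19·(y−10) mod 26:
G(6): 19·(6−10)=-76≡2 → C
J(9): 19·(9−10)=-19≡7 → H
V(21): 19·(21−10)=209≡1 → B

CHB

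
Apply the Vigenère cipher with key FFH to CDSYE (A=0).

Repeat the key across the message: FFHFF
C(2)+F(5): 7 → H
D(3)+F(5): 8 → I
S(18)+H(7): 25 → Z
Y(24)+F(5): 29≡3 → D
E(4)+F(5): 9 → J

HIZDJ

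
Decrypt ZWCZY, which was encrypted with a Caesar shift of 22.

Z(25): 25−22=3 → D
W(22): 22−22=0 → A
C(2): 2−22=-20≡6 → G
Z(25): 25−22=3 → D
Y(24): 24−22=2 → C

DAGDC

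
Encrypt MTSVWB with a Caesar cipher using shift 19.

M(12): 12+19=31≡5 → F
T(19): 19+19=38≡12 → M
S(18): 18+19=37≡11 → L
V(21): 21+19=40≡14 → O
W(22): 22+19=41≡15 → P
B(1): 1+19=20 → U

FMLOPU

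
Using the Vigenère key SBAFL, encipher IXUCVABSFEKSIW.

AYUHGSCSKPCTIB

Repeat the key across the message: SBAFLSBAFLSBAF
I(8)+S(18): 26≡0 → A
X(23)+B(1): 24 → Y
U(20)+A(0): 20 → U
C(2)+F(5): 7 → H
V(21)+L(11): 32≡6 → G
A(0)+S(18): 18 → S
B(1)+B(1): 2 → C
S(18)+A(0): 18 → S
F(5)+F(5): 10 → K
E(4)+L(11): 15 → P
K(10)+S(18): 28≡2 → C
S(18)+B(1): 19 → T
I(8)+A(0): 8 → I
W(22)+F(5): 27≡1 → B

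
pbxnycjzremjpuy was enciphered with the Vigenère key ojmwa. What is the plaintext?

Repeat the key across the ciphertext: ojmwaojmwaojmwa
p(15)−o(14): 1 → b
b(1)−j(9): -8≡18 → s
x(23)−m(12): 11 → l
n(13)−w(22): -9≡17 → r
y(24)−a(0): 24 → y
c(2)−o(14): -12≡14 → o
j(9)−j(9): 0 → a
z(25)−m(12): 13 → n
r(17)−w(22): -5≡21 → v
e(4)−a(0): 4 → e
m(12)−o(14): -2≡24 → y
j(9)−j(9): 0 → a
p(15)−m(12): 3 → d
u(20)−w(22): -2≡24 → y
y(24)−a(0): 24 → y

bslryoanveyadyy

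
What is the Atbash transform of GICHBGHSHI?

G(6) → T(19)
I(8) → R(17)
C(2) → X(23)
H(7) → S(18)
B(1) → Y(24)
G(6) → T(19)
H(7) → S(18)
S(18) → H(7)
H(7) → S(18)
I(8) → R(17)

TRXSYTSHSR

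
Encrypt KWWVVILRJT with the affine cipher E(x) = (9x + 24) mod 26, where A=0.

KOOFFSTVBN

K(10): 9·10+24=114≡10 → K
W(22): 9·22+24=222≡14 → O
W(22): 9·22+24=222≡14 → O
V(21): 9·21+24=213≡5 → F
V(21): 9·21+24=213≡5 → F
I(8): 9·8+24=96≡18 → S
L(11): 9·11+24=123≡19 → T
R(17): 9·17+24=177≡21 → V
J(9): 9·9+24=105≡1 → B
T(19): 9·19+24=195≡13 → N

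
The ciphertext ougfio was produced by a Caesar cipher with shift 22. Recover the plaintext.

sykjms

o(14): 14−22=-8≡18 → s
u(20): 20−22=-2≡24 → y
g(6): 6−22=-16≡10 → k
f(5): 5−22=-17≡9 → j
i(8): 8−22=-14≡12 → m
o(14): 14−22=-8≡18 → s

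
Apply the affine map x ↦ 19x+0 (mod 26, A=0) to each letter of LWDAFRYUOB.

BCFARLOQGT

L(11): 19·11+0=209≡1 → B
W(22): 19·22+0=418≡2 → C
D(3): 19·3+0=57≡5 → F
A(0): 19·0+0=0 → A
F(5): 19·5+0=95≡17 → R
R(17): 19·17+0=323≡11 → L
Y(24): 19·24+0=456≡14 → O
U(20): 19·20+0=380≡16 → Q
O(14): 19·14+0=266≡6 → G
B(1): 19·1+0=19 → T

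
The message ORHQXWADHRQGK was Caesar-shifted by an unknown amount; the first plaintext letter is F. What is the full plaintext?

From the crib: O(14)−F(5)=9, so the shift is 9.
Subtract 9 from each ciphertext letter:
O(14): 14−9=5 → F
R(17): 17−9=8 → I
H(7): 7−9=-2≡24 → Y
Q(16): 16−9=7 → H
X(23): 23−9=14 → O
W(22): 22−9=13 → N
A(0): 0−9=-9≡17 → R
D(3): 3−9=-6≡20 → U
H(7): 7−9=-2≡24 → Y
R(17): 17−9=8 → I
Q(16): 16−9=7 → H
G(6): 6−9=-3≡23 → X
K(10): 10−9=1 → B

FIYHONRUYIHXB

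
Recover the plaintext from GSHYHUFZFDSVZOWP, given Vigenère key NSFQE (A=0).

TACIDHNUPZFDUYSC

Repeat the key across the ciphertext: NSFQENSFQENSFQEN
G(6)−N(13): -7≡19 → T
S(18)−S(18): 0 → A
H(7)−F(5): 2 → C
Y(24)−Q(16): 8 → I
H(7)−E(4): 3 → D
U(20)−N(13): 7 → H
F(5)−S(18): -13≡13 → N
Z(25)−F(5): 20 → U
F(5)−Q(16): -11≡15 → P
D(3)−E(4): -1≡25 → Z
S(18)−N(13): 5 → F
V(21)−S(18): 3 → D
Z(25)−F(5): 20 → U
O(14)−Q(16): -2≡24 → Y
W(22)−E(4): 18 → S
P(15)−N(13): 2 → C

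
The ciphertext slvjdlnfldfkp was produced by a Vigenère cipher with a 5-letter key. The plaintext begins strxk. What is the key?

asemt

Subtract each crib letter from the matching ciphertext letter (mod 26):
s(18)−s(18)=0 → a
l(11)−t(19)=-8≡18 → s
v(21)−r(17)=4 → e
j(9)−x(23)=-14≡12 → m
d(3)−k(10)=-7≡19 → t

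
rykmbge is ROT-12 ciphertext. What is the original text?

fmyapus

r(17): 17−12=5 → f
y(24): 24−12=12 → m
k(10): 10−12=-2≡24 → y
m(12): 12−12=0 → a
b(1): 1−12=-11≡15 → p
g(6): 6−12=-6≡20 → u
e(4): 4−12=-8≡18 → s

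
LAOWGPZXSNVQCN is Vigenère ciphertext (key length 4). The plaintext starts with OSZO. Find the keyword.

Subtract each crib letter from the matching ciphertext letter (mod 26):
L(11)−O(14)=-3≡23 → X
A(0)−S(18)=-18≡8 → I
O(14)−Z(25)=-11≡15 → P
W(22)−O(14)=8 → I

XIPI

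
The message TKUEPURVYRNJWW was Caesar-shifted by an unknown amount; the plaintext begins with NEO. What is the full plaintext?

NEOYJOLPSLHDQQ

From the crib: T(19)−N(13)=6, so the shift is 6.
Subtract 6 from each ciphertext letter:
T(19): 19−6=13 → N
K(10): 10−6=4 → E
U(20): 20−6=14 → O
E(4): 4−6=-2≡24 → Y
P(15): 15−6=9 → J
U(20): 20−6=14 → O
R(17): 17−6=11 → L
V(21): 21−6=15 → P
Y(24): 24−6=18 → S
R(17): 17−6=11 → L
N(13): 13−6=7 → H
J(9): 9−6=3 → D
W(22): 22−6=16 → Q
W(22): 22−6=16 → Q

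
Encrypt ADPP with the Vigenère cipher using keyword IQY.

Repeat the key across the message: IQYI
A(0)+I(8): 8 → I
D(3)+Q(16): 19 → T
P(15)+Y(24): 39≡13 → N
P(15)+I(8): 23 → X

ITNX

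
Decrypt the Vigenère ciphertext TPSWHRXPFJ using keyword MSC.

Repeat the key across the ciphertext: MSCMSCMSCM
T(19)−M(12): 7 → H
P(15)−S(18): -3≡23 → X
S(18)−C(2): 16 → Q
W(22)−M(12): 10 → K
H(7)−S(18): -11≡15 → P
R(17)−C(2): 15 → P
X(23)−M(12): 11 → L
P(15)−S(18): -3≡23 → X
F(5)−C(2): 3 → D
J(9)−M(12): -3≡23 → X

HXQKPPLXDX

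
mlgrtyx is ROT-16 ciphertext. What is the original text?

m(12): 12−16=-4≡22 → w
l(11): 11−16=-5≡21 → v
g(6): 6−16=-10≡16 → q
r(17): 17−16=1 → b
t(19): 19−16=3 → d
y(24): 24−16=8 → i
x(23): 23−16=7 → h

wvqbdih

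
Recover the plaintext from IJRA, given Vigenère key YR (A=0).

Repeat the key across the ciphertext: YRYR
I(8)−Y(24): -16≡10 → K
J(9)−R(17): -8≡18 → S
R(17)−Y(24): -7≡19 → T
A(0)−R(17): -17≡9 → J

KSTJ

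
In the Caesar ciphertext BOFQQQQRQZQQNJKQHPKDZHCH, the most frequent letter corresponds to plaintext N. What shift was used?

The most frequent ciphertext letter is Q (appears 8 times).
Q is position 16; N is position 13.
Shift = 3.

3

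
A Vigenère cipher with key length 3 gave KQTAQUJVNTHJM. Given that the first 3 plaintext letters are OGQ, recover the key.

Subtract each crib letter from the matching ciphertext letter (mod 26):
K(10)−O(14)=-4≡22 → W
Q(16)−G(6)=10 → K
T(19)−Q(16)=3 → D

WKD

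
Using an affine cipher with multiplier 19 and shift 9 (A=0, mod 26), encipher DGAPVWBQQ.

D(3): 19·3+9=66≡14 → O
G(6): 19·6+9=123≡19 → T
A(0): 19·0+9=9 → J
P(15): 19·15+9=294≡8 → I
V(21): 19·21+9=408≡18 → S
W(22): 19·22+9=427≡11 → L
B(1): 19·1+9=28≡2 → C
Q(16): 19·16+9=313≡1 → B
Q(16): 19·16+9=313≡1 → B

OTJISLCBB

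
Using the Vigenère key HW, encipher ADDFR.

Repeat the key across the message: HWHWH
A(0)+H(7): 7 → H
D(3)+W(22): 25 → Z
D(3)+H(7): 10 → K
F(5)+W(22): 27≡1 → B
R(17)+H(7): 24 → Y

HZKBY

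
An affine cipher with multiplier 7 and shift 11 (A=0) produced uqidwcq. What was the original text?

fxhkjvx

The inverse of 7 mod 26 is 15, since 7·15=105≡1. Apply D(y)=15·(y−11) mod 26:
u(20): 15·(20−11)=135≡5 → f
q(16): 15·(16−11)=75≡23 → x
i(8): 15·(8−11)=-45≡7 → h
d(3): 15·(3−11)=-120≡10 → k
w(22): 15·(22−11)=165≡9 → j
c(2): 15·(2−11)=-135≡21 → v
q(16): 15·(16−11)=75≡23 → x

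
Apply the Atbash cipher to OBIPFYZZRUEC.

O(14) → L(11)
B(1) → Y(24)
I(8) → R(17)
P(15) → K(10)
F(5) → U(20)
Y(24) → B(1)
Z(25) → A(0)
Z(25) → A(0)
R(17) → I(8)
U(20) → F(5)
E(4) → V(21)
C(2) → X(23)

LYRKUBAAIFVX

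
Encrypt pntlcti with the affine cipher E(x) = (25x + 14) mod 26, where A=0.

p(15): 25·15+14=389≡25 → z
n(13): 25·13+14=339≡1 → b
t(19): 25·19+14=489≡21 → v
l(11): 25·11+14=289≡3 → d
c(2): 25·2+14=64≡12 → m
t(19): 25·19+14=489≡21 → v
i(8): 25·8+14=214≡6 → g

zbvdmvg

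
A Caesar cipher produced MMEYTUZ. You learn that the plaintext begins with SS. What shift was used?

From the crib: M(12)−S(18)=-6≡20, so the shift is 20.

20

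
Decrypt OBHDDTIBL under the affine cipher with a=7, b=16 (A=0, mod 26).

WJVNNTKJD

The inverse of 7 mod 26 is 15, since 7·15=105≡1. Apply D(y)=15·(y−16) mod 26:
O(14): 15·(14−16)=-30≡22 → W
B(1): 15·(1−16)=-225≡9 → J
H(7): 15·(7−16)=-135≡21 → V
D(3): 15·(3−16)=-195≡13 → N
D(3): 15·(3−16)=-195≡13 → N
T(19): 15·(19−16)=45≡19 → T
I(8): 15·(8−16)=-120≡10 → K
B(1): 15·(1−16)=-225≡9 → J
L(11): 15·(11−16)=-75≡3 → D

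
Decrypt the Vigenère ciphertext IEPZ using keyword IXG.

Repeat the key across the ciphertext: IXGI
I(8)−I(8): 0 → A
E(4)−X(23): -19≡7 → H
P(15)−G(6): 9 → J
Z(25)−I(8): 17 → R

AHJR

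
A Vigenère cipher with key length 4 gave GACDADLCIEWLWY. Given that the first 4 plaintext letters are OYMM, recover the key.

SCQR

Subtract each crib letter from the matching ciphertext letter (mod 26):
G(6)−O(14)=-8≡18 → S
A(0)−Y(24)=-24≡2 → C
C(2)−M(12)=-10≡16 → Q
D(3)−M(12)=-9≡17 → R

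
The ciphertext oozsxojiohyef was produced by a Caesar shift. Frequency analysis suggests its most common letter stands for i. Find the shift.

6

The most frequent ciphertext letter is o (appears 4 times).
o is position 14; i is position 8.
Shift = 6.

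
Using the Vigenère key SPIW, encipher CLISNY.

UAQOFN

Repeat the key across the message: SPIWSP
C(2)+S(18): 20 → U
L(11)+P(15): 26≡0 → A
I(8)+I(8): 16 → Q
S(18)+W(22): 40≡14 → O
N(13)+S(18): 31≡5 → F
Y(24)+P(15): 39≡13 → N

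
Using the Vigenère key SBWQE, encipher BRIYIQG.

Repeat the key across the message: SBWQESB
B(1)+S(18): 19 → T
R(17)+B(1): 18 → S
I(8)+W(22): 30≡4 → E
Y(24)+Q(16): 40≡14 → O
I(8)+E(4): 12 → M
Q(16)+S(18): 34≡8 → I
G(6)+B(1): 7 → H

TSEOMIH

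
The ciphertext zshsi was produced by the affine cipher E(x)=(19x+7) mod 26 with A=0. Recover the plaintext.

qrarl

The inverse of 19 mod 26 is 11, since 19·11=209≡1. Apply D(y)=11·(y−7) mod 26:
z(25): 11·(25−7)=198≡16 → q
s(18): 11·(18−7)=121≡17 → r
h(7): 11·(7−7)=0 → a
s(18): 11·(18−7)=121≡17 → r
i(8): 11·(8−7)=11 → l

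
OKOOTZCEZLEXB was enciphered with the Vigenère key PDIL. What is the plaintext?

ZHGDEWUTKIWMM

Repeat the key across the ciphertext: PDILPDILPDILP
O(14)−P(15): -1≡25 → Z
K(10)−D(3): 7 → H
O(14)−I(8): 6 → G
O(14)−L(11): 3 → D
T(19)−P(15): 4 → E
Z(25)−D(3): 22 → W
C(2)−I(8): -6≡20 → U
E(4)−L(11): -7≡19 → T
Z(25)−P(15): 10 → K
L(11)−D(3): 8 → I
E(4)−I(8): -4≡22 → W
X(23)−L(11): 12 → M
B(1)−P(15): -14≡12 → M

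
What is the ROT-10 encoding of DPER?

NZOB

D(3): 3+10=13 → N
P(15): 15+10=25 → Z
E(4): 4+10=14 → O
R(17): 17+10=27≡1 → B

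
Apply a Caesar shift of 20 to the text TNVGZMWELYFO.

NHPATGQYFSZI

T(19): 19+20=39≡13 → N
N(13): 13+20=33≡7 → H
V(21): 21+20=41≡15 → P
G(6): 6+20=26≡0 → A
Z(25): 25+20=45≡19 → T
M(12): 12+20=32≡6 → G
W(22): 22+20=42≡16 → Q
E(4): 4+20=24 → Y
L(11): 11+20=31≡5 → F
Y(24): 24+20=44≡18 → S
F(5): 5+20=25 → Z
O(14): 14+20=34≡8 → I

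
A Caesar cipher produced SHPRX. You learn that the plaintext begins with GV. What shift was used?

From the crib: S(18)−G(6)=12, so the shift is 12.

12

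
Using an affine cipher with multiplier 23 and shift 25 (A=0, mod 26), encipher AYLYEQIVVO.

A(0): 23·0+25=25 → Z
Y(24): 23·24+25=577≡5 → F
L(11): 23·11+25=278≡18 → S
Y(24): 23·24+25=577≡5 → F
E(4): 23·4+25=117≡13 → N
Q(16): 23·16+25=393≡3 → D
I(8): 23·8+25=209≡1 → B
V(21): 23·21+25=508≡14 → O
V(21): 23·21+25=508≡14 → O
O(14): 23·14+25=347≡9 → J

ZFSFNDBOOJ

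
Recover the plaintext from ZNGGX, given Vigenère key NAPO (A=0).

MNRSK

Repeat the key across the ciphertext: NAPON
Z(25)−N(13): 12 → M
N(13)−A(0): 13 → N
G(6)−P(15): -9≡17 → R
G(6)−O(14): -8≡18 → S
X(23)−N(13): 10 → K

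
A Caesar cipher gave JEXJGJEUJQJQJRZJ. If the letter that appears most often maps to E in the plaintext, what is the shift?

5

The most frequent ciphertext letter is J (appears 7 times).
J is position 9; E is position 4.
Shift = 5.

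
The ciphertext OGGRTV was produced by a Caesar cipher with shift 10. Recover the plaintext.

EWWHJL

O(14): 14−10=4 → E
G(6): 6−10=-4≡22 → W
G(6): 6−10=-4≡22 → W
R(17): 17−10=7 → H
T(19): 19−10=9 → J
V(21): 21−10=11 → L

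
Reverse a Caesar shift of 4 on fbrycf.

bxnuyb

f(5): 5−4=1 → b
b(1): 1−4=-3≡23 → x
r(17): 17−4=13 → n
y(24): 24−4=20 → u
c(2): 2−4=-2≡24 → y
f(5): 5−4=1 → b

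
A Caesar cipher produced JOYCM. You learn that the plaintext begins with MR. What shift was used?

23

From the crib: J(9)−M(12)=-3≡23, so the shift is 23.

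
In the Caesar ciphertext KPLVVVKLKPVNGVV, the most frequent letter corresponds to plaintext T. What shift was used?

The most frequent ciphertext letter is V (appears 6 times).
V is position 21; T is position 19.
Shift = 2.

2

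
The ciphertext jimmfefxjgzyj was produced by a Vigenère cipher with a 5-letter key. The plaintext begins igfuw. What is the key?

bchsj

Subtract each crib letter from the matching ciphertext letter (mod 26):
j(9)−i(8)=1 → b
i(8)−g(6)=2 → c
m(12)−f(5)=7 → h
m(12)−u(20)=-8≡18 → s
f(5)−w(22)=-17≡9 → j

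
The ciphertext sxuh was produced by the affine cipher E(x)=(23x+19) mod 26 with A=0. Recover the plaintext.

jqre

The inverse of 23 mod 26 is 17, since 23·17=391≡1. Apply D(y)=17·(y−19) mod 26:
s(18): 17·(18−19)=-17≡9 → j
x(23): 17·(23−19)=68≡16 → q
u(20): 17·(20−19)=17 → r
h(7): 17·(7−19)=-204≡4 → e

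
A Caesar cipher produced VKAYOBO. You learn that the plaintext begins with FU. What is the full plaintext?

FUKIYLY

From the crib: V(21)−F(5)=16, so the shift is 16.
Subtract 16 from each ciphertext letter:
V(21): 21−16=5 → F
K(10): 10−16=-6≡20 → U
A(0): 0−16=-16≡10 → K
Y(24): 24−16=8 → I
O(14): 14−16=-2≡24 → Y
B(1): 1−16=-15≡11 → L
O(14): 14−16=-2≡24 → Y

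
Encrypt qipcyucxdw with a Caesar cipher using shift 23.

nfmzvrzuat

q(16): 16+23=39≡13 → n
i(8): 8+23=31≡5 → f
p(15): 15+23=38≡12 → m
c(2): 2+23=25 → z
y(24): 24+23=47≡21 → v
u(20): 20+23=43≡17 → r
c(2): 2+23=25 → z
x(23): 23+23=46≡20 → u
d(3): 3+23=26≡0 → a
w(22): 22+23=45≡19 → t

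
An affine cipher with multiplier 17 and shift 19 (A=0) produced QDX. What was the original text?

The inverse of 17 mod 26 is 23, since 17·23=391≡1. Apply D(y)=23·(y−19) mod 26:
Q(16): 23·(16−19)=-69≡9 → J
D(3): 23·(3−19)=-368≡22 → W
X(23): 23·(23−19)=92≡14 → O

JWO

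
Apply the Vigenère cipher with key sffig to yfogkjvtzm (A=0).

Repeat the key across the message: sffigsffig
y(24)+s(18): 42≡16 → q
f(5)+f(5): 10 → k
o(14)+f(5): 19 → t
g(6)+i(8): 14 → o
k(10)+g(6): 16 → q
j(9)+s(18): 27≡1 → b
v(21)+f(5): 26≡0 → a
t(19)+f(5): 24 → y
z(25)+i(8): 33≡7 → h
m(12)+g(6): 18 → s

qktoqbayhs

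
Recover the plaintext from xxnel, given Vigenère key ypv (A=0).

zisgw

Repeat the key across the ciphertext: ypvyp
x(23)−y(24): -1≡25 → z
x(23)−p(15): 8 → i
n(13)−v(21): -8≡18 → s
e(4)−y(24): -20≡6 → g
l(11)−p(15): -4≡22 → w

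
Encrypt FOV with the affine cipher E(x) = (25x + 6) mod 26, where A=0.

F(5): 25·5+6=131≡1 → B
O(14): 25·14+6=356≡18 → S
V(21): 25·21+6=531≡11 → L

BSL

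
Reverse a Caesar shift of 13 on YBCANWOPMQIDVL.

LOPNAJBCZDVQIY

Y(24): 24−13=11 → L
B(1): 1−13=-12≡14 → O
C(2): 2−13=-11≡15 → P
A(0): 0−13=-13≡13 → N
N(13): 13−13=0 → A
W(22): 22−13=9 → J
O(14): 14−13=1 → B
P(15): 15−13=2 → C
M(12): 12−13=-1≡25 → Z
Q(16): 16−13=3 → D
I(8): 8−13=-5≡21 → V
D(3): 3−13=-10≡16 → Q
V(21): 21−13=8 → I
L(11): 11−13=-2≡24 → Y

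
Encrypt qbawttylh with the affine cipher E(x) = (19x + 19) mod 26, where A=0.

q(16): 19·16+19=323≡11 → l
b(1): 19·1+19=38≡12 → m
a(0): 19·0+19=19 → t
w(22): 19·22+19=437≡21 → v
t(19): 19·19+19=380≡16 → q
t(19): 19·19+19=380≡16 → q
y(24): 19·24+19=475≡7 → h
l(11): 19·11+19=228≡20 → u
h(7): 19·7+19=152≡22 → w

lmtvqqhuw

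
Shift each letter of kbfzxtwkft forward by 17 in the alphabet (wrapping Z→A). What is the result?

k(10): 10+17=27≡1 → b
b(1): 1+17=18 → s
f(5): 5+17=22 → w
z(25): 25+17=42≡16 → q
x(23): 23+17=40≡14 → o
t(19): 19+17=36≡10 → k
w(22): 22+17=39≡13 → n
k(10): 10+17=27≡1 → b
f(5): 5+17=22 → w
t(19): 19+17=36≡10 → k

bswqoknbwk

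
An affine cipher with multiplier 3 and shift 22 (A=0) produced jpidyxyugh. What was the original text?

npelsjsimv

The inverse of 3 mod 26 is 9, since 3·9=27≡1. Apply D(y)=9·(y−22) mod 26:
j(9): 9·(9−22)=-117≡13 → n
p(15): 9·(15−22)=-63≡15 → p
i(8): 9·(8−22)=-126≡4 → e
d(3): 9·(3−22)=-171≡11 → l
y(24): 9·(24−22)=18 → s
x(23): 9·(23−22)=9 → j
y(24): 9·(24−22)=18 → s
u(20): 9·(20−22)=-18≡8 → i
g(6): 9·(6−22)=-144≡12 → m
h(7): 9·(7−22)=-135≡21 → v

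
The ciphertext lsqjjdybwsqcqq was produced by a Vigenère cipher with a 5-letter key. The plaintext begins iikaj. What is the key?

dkgja

Subtract each crib letter from the matching ciphertext letter (mod 26):
l(11)−i(8)=3 → d
s(18)−i(8)=10 → k
q(16)−k(10)=6 → g
j(9)−a(0)=9 → j
j(9)−j(9)=0 → a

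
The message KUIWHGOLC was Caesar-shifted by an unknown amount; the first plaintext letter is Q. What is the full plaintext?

QAOCNMURI

From the crib: K(10)−Q(16)=-6≡20, so the shift is 20.
Subtract 20 from each ciphertext letter:
K(10): 10−20=-10≡16 → Q
U(20): 20−20=0 → A
I(8): 8−20=-12≡14 → O
W(22): 22−20=2 → C
H(7): 7−20=-13≡13 → N
G(6): 6−20=-14≡12 → M
O(14): 14−20=-6≡20 → U
L(11): 11−20=-9≡17 → R
C(2): 2−20=-18≡8 → I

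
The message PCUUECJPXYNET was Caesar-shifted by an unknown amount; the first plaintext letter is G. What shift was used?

From the crib: P(15)−G(6)=9, so the shift is 9.

9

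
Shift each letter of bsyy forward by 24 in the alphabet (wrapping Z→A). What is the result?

zqww

b(1): 1+24=25 → z
s(18): 18+24=42≡16 → q
y(24): 24+24=48≡22 → w
y(24): 24+24=48≡22 → w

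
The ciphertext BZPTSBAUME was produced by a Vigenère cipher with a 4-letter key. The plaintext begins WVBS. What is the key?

Subtract each crib letter from the matching ciphertext letter (mod 26):
B(1)−W(22)=-21≡5 → F
Z(25)−V(21)=4 → E
P(15)−B(1)=14 → O
T(19)−S(18)=1 → B

FEOB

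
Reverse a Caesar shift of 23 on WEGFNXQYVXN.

ZHJIQATBYAQ

W(22): 22−23=-1≡25 → Z
E(4): 4−23=-19≡7 → H
G(6): 6−23=-17≡9 → J
F(5): 5−23=-18≡8 → I
N(13): 13−23=-10≡16 → Q
X(23): 23−23=0 → A
Q(16): 16−23=-7≡19 → T
Y(24): 24−23=1 → B
V(21): 21−23=-2≡24 → Y
X(23): 23−23=0 → A
N(13): 13−23=-10≡16 → Q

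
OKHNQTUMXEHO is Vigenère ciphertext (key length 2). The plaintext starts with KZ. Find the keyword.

EL

Subtract each crib letter from the matching ciphertext letter (mod 26):
O(14)−K(10)=4 → E
K(10)−Z(25)=-15≡11 → L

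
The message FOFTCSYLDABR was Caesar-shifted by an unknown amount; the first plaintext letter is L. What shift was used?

20

From the crib: F(5)−L(11)=-6≡20, so the shift is 20.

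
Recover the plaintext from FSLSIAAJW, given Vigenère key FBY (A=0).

ARNNHCVIY

Repeat the key across the ciphertext: FBYFBYFBY
F(5)−F(5): 0 → A
S(18)−B(1): 17 → R
L(11)−Y(24): -13≡13 → N
S(18)−F(5): 13 → N
I(8)−B(1): 7 → H
A(0)−Y(24): -24≡2 → C
A(0)−F(5): -5≡21 → V
J(9)−B(1): 8 → I
W(22)−Y(24): -2≡24 → Y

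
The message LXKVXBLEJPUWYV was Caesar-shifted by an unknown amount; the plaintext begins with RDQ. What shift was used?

20

From the crib: L(11)−R(17)=-6≡20, so the shift is 20.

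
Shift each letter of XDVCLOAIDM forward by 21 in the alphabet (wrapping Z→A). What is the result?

X(23): 23+21=44≡18 → S
D(3): 3+21=24 → Y
V(21): 21+21=42≡16 → Q
C(2): 2+21=23 → X
L(11): 11+21=32≡6 → G
O(14): 14+21=35≡9 → J
A(0): 0+21=21 → V
I(8): 8+21=29≡3 → D
D(3): 3+21=24 → Y
M(12): 12+21=33≡7 → H

SYQXGJVDYH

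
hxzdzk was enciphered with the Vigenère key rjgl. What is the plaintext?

Repeat the key across the ciphertext: rjglrj
h(7)−r(17): -10≡16 → q
x(23)−j(9): 14 → o
z(25)−g(6): 19 → t
d(3)−l(11): -8≡18 → s
z(25)−r(17): 8 → i
k(10)−j(9): 1 → b

qotsib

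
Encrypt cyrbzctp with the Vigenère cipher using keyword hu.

jsyvgwaj

Repeat the key across the message: huhuhuhu
c(2)+h(7): 9 → j
y(24)+u(20): 44≡18 → s
r(17)+h(7): 24 → y
b(1)+u(20): 21 → v
z(25)+h(7): 32≡6 → g
c(2)+u(20): 22 → w
t(19)+h(7): 26≡0 → a
p(15)+u(20): 35≡9 → j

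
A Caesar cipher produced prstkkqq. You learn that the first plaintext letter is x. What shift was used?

18

From the crib: p(15)−x(23)=-8≡18, so the shift is 18.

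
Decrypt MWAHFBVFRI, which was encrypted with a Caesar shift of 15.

M(12): 12−15=-3≡23 → X
W(22): 22−15=7 → H
A(0): 0−15=-15≡11 → L
H(7): 7−15=-8≡18 → S
F(5): 5−15=-10≡16 → Q
B(1): 1−15=-14≡12 → M
V(21): 21−15=6 → G
F(5): 5−15=-10≡16 → Q
R(17): 17−15=2 → C
I(8): 8−15=-7≡19 → T

XHLSQMGQCT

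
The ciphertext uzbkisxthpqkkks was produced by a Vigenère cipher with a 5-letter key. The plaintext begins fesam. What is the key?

Subtract each crib letter from the matching ciphertext letter (mod 26):
u(20)−f(5)=15 → p
z(25)−e(4)=21 → v
b(1)−s(18)=-17≡9 → j
k(10)−a(0)=10 → k
i(8)−m(12)=-4≡22 → w

pvjkw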